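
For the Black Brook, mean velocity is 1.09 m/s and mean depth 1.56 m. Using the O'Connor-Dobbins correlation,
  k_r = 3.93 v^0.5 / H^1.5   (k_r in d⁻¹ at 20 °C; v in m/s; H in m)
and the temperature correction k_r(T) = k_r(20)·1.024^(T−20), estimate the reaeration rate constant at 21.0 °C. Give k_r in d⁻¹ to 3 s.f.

k_r(20) = 3.93 × 1.09^0.5 / 1.56^1.5 = 3.93 × 1.044 / 1.948 = 2.106 d⁻¹.
k_r(21.0) = 2.106 × 1.024^(21.0−20) = 2.106 × 1.024 = 2.156 d⁻¹.

k_r ≈ 2.16 d⁻¹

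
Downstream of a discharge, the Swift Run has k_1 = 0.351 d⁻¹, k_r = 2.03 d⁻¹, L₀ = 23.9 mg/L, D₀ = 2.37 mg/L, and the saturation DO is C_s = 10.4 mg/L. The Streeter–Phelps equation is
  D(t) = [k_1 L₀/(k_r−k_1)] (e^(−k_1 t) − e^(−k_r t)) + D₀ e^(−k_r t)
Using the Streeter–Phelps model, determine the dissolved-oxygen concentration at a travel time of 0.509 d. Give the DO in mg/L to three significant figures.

DO ≈ 7.16 mg/L

k_1 L₀/(k_r−k_1) = 0.351×23.9/(2.03−0.351) = 8.389/1.679 = 4.996 mg/L.
e^(−k_1 t) = e^(−0.351×0.5090) = 0.8364; e^(−k_r t) = e^(−2.03×0.5090) = 0.3558.
D = 4.996 × (0.8364 − 0.3558) + 2.37 × 0.3558 = 2.401 + 0.8433 = 3.244 mg/L.
DO = C_s − D = 10.4 − 3.244 = 7.156 mg/L.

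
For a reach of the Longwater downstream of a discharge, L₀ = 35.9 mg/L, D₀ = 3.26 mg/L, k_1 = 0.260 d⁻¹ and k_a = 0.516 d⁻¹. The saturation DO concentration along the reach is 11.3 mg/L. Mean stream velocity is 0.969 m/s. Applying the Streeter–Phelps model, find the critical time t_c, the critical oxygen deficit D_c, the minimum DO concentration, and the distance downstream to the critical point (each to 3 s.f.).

t_c ≈ 2.31 d; D_c ≈ 9.92 mg/L; min DO ≈ 1.38 mg/L; x_c ≈ 194 km

At the critical point dD/dt = 0, so k_1 L₀ e^(−k_1 t) = k_a D. Substituting D(t) from the Streeter–Phelps equation and solving for t gives
t_c = ln[(k_a/k_1)(1 − D₀(k_a−k_1)/(k_1 L₀))] / (k_a−k_1).
Here k_a−k_1 = 0.2560 d⁻¹ and 1 − D₀(k_a−k_1)/(k_1 L₀) = 1 − 3.26×0.2560/(0.260×35.9) = 0.9106, so
t_c = ln(1.985 × 0.9106) / 0.2560 = 0.5918 / 0.2560 = 2.312 d.
D_c = (k_1/k_a) L₀ e^(−k_1 t_c) = (0.260/0.516) × 35.9 × e^(−0.260×2.312) = 0.5039 × 35.9 × 0.5483 = 9.918 mg/L.
Minimum DO = C_s − D_c = 11.3 − 9.918 = 1.382 mg/L.
x_c = v t_c = 0.969 m/s × 2.312 d × 86400 s/d = 193500 m ≈ 194 km.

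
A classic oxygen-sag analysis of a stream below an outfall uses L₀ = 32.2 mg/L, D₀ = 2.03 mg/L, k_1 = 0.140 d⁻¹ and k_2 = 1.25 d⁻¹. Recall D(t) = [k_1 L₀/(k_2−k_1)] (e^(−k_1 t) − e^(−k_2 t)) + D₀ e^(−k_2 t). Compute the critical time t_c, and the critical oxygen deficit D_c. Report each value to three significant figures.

t_c ≈ 1.35 d; D_c ≈ 2.99 mg/L

With k_2/k_1 = 8.929 and 1 − D₀(k_2−k_1)/(k_1 L₀) = 0.5002,
t_c = ln(8.929 × 0.5002) / (1.25 − 0.140) = ln(4.466) / 1.110 = 1.496/1.110 = 1.348 d.
L(t_c) = L₀ e^(−k_1 t_c) = 32.2 × 0.8280 = 26.66 mg/L, and at the critical point k_2 D_c = k_1 L, so D_c = (0.140/1.25) × 26.66 = 2.986 mg/L.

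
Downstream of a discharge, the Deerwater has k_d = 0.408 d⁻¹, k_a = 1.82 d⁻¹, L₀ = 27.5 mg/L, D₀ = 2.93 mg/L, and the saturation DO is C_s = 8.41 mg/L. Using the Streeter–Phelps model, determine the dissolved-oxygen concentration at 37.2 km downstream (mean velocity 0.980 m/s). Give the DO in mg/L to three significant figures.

DO ≈ 4.02 mg/L

Travel time t = x/v = 37.2 km / (0.980 m/s) = 37200 m / 0.980 m/s = 37960 s = 0.4393 d.
k_d L₀/(k_a−k_d) = 0.408×27.5/(1.82−0.408) = 11.22/1.412 = 7.946 mg/L.
e^(−k_d t) = e^(−0.408×0.4393) = 0.8359; e^(−k_a t) = e^(−1.82×0.4393) = 0.4495.
D = 7.946 × (0.8359 − 0.4495) + 2.93 × 0.4495 = 3.070 + 1.317 = 4.387 mg/L.
DO = C_s − D = 8.41 − 4.387 = 4.023 mg/L.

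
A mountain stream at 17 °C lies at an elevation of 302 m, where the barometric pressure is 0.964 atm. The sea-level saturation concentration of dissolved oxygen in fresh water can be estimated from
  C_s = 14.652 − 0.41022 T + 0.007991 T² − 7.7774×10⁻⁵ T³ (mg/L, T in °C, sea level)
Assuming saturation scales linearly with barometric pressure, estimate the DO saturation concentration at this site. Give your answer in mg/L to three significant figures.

At sea level: C_s = 14.652 − 0.41022×17 + 0.007991×17² − 7.7774×10⁻⁵×17³ = 9.606 mg/L.
Pressure correction: C_s' = 9.606 × 0.964 = 9.260 mg/L.

C_s ≈ 9.26 mg/L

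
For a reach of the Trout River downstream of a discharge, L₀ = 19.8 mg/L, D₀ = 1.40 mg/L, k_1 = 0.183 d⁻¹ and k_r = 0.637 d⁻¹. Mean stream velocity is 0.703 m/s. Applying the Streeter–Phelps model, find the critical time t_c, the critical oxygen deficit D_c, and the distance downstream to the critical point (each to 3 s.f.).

t_c ≈ 2.32 d; D_c ≈ 3.72 mg/L; x_c ≈ 141 km

t_c = [1/(k_r−k_1)] ln[(k_r/k_1)(1 − D₀(k_r−k_1)/(k_1 L₀))]
= [1/(0.637−0.183)] ln[(0.637/0.183)(1 − 1.40×0.4540/(0.183×19.8))]
= (1/0.4540) ln[3.481 × 0.8246] = 2.203 × ln(2.870) = 2.203 × 1.054 = 2.322 d.
D_c = (k_1/k_r) L₀ e^(−k_1 t_c) = (0.183/0.637) × 19.8 × e^(−0.183×2.322) = 0.2873 × 19.8 × 0.6538 = 3.719 mg/L.
x_c = v t_c = 0.703 m/s × 2.322 d × 86400 s/d = 141100 m ≈ 141 km.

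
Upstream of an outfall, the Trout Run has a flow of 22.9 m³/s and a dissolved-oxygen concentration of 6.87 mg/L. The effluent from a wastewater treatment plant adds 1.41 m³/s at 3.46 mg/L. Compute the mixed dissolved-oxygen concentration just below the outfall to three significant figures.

6.67 mg/L

Flow-weighted mixing: C = (Q_r C_r + Q_w C_w)/(Q_r + Q_w)
= (22.9×6.87 + 1.41×3.46)/(22.9 + 1.41) = 162.2/24.31 = 6.672 mg/L.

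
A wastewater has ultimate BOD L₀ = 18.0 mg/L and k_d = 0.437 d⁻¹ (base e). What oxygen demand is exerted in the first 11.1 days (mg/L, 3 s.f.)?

y ≈ 17.9 mg/L

y_t = L₀(1 − e^(−k_d t)) = 18.0 × (1 − e^(−0.437×11.1))
= 18.0 × (1 − 0.007823) = 18.0 × 0.9922 = 17.86 mg/L.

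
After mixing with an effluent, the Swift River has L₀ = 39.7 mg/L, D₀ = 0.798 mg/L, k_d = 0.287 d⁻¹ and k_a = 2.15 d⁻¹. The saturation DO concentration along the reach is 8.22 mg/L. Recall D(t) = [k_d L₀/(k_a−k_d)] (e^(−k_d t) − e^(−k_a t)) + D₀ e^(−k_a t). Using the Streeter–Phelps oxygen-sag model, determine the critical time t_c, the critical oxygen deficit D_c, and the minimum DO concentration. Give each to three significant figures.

With k_a/k_d = 7.491 and 1 − D₀(k_a−k_d)/(k_d L₀) = 0.8695,
t_c = ln(7.491 × 0.8695) / (2.15 − 0.287) = ln(6.514) / 1.863 = 1.874/1.863 = 1.006 d.
D_c = (k_d/k_a) L₀ e^(−k_d t_c) = (0.287/2.15) × 39.7 × e^(−0.287×1.006) = 0.1335 × 39.7 × 0.7492 = 3.971 mg/L.
Minimum DO = C_s − D_c = 8.22 − 3.971 = 4.249 mg/L.

t_c ≈ 1.01 d; D_c ≈ 3.97 mg/L; min DO ≈ 4.25 mg/L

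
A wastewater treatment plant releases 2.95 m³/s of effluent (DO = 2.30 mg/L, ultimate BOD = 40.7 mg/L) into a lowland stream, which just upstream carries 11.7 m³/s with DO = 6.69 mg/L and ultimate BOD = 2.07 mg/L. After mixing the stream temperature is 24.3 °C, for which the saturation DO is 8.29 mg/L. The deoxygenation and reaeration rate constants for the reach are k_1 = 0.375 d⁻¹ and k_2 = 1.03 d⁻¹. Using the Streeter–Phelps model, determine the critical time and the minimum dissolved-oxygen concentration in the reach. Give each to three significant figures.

Mixed DO = (11.7×6.69 + 2.95×2.30)/(11.7+2.95) = 85.06/14.65 = 5.806 mg/L.
Mixed L₀ = (11.7×2.07 + 2.95×40.7)/(14.65) = 144.3/14.65 = 9.849 mg/L.
Initial deficit D₀ = C_s − DO₀ = 8.29 − 5.806 = 2.484 mg/L.
t_c = (1/0.6550) ln[(1.03/0.375)(1 − 2.484×0.6550/(0.375×9.849))] = 1.527 × ln(1.537) = 0.6559 d.
D_c = (0.375/1.03) × 9.849 × e^(−0.375×0.6559) = 0.3641 × 9.849 × 0.7820 = 2.804 mg/L.
Minimum DO = 8.29 − 2.804 = 5.486 mg/L.

t_c ≈ 0.656 d; minimum DO ≈ 5.49 mg/L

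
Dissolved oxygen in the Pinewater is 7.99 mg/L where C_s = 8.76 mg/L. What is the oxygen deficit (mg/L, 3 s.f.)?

D = C_s − C = 8.76 − 7.99 = 0.770 mg/L.

D ≈ 0.770 mg/L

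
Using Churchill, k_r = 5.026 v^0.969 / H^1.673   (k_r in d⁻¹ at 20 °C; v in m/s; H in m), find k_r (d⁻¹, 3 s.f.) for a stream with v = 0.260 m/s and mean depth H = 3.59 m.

k_r = 5.026 × 0.260^0.969 / 3.59^1.673 = 5.026 × 0.2711 / 8.485 = 0.1606 d⁻¹.

k_r ≈ 0.161 d⁻¹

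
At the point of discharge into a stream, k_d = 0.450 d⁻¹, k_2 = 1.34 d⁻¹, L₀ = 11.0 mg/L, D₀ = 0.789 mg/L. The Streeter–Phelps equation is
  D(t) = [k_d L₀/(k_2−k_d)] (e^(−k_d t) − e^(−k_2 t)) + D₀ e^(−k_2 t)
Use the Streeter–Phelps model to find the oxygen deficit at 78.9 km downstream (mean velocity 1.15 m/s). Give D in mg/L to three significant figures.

Travel time t = x/v = 78.9 km / (1.15 m/s) = 78900 m / 1.15 m/s = 68610 s = 0.7941 d.
k_d L₀/(k_2−k_d) = 0.450×11.0/(1.34−0.450) = 4.950/0.8900 = 5.562 mg/L.
e^(−k_d t) = e^(−0.450×0.7941) = 0.6995; e^(−k_2 t) = e^(−1.34×0.7941) = 0.3450.
D = 5.562 × (0.6995 − 0.3450) + 0.789 × 0.3450 = 1.972 + 0.2722 = 2.244 mg/L.

D ≈ 2.24 mg/L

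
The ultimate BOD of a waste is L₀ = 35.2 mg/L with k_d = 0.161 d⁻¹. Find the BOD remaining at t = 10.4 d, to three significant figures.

L ≈ 6.60 mg/L

L_t = L₀ e^(−k_d t) = 35.2 × e^(−0.161×10.4) = 35.2 × 0.1874 = 6.597 mg/L.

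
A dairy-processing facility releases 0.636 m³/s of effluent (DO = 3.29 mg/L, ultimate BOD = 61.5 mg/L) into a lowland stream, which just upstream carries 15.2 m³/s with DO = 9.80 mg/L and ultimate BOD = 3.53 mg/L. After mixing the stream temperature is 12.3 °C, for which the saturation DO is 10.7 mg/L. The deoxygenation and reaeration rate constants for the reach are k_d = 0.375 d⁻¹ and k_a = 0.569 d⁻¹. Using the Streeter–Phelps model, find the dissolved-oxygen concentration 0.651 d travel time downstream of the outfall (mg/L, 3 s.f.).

DO ≈ 8.85 mg/L

Mixed DO = (15.2×9.80 + 0.636×3.29)/(15.2+0.636) = 151.1/15.84 = 9.539 mg/L.
Mixed L₀ = (15.2×3.53 + 0.636×61.5)/(15.84) = 92.77/15.84 = 5.858 mg/L.
Initial deficit D₀ = C_s − DO₀ = 10.7 − 9.539 = 1.161 mg/L.
D(0.651) = [0.375×5.858/(0.569−0.375)](e^(−0.375×0.651) − e^(−0.569×0.651)) + 1.161 e^(−0.569×0.651)
= 11.32 × (0.7834 − 0.6904) + 1.161 × 0.6904 = 1.854 mg/L.
DO = 10.7 − 1.854 = 8.846 mg/L.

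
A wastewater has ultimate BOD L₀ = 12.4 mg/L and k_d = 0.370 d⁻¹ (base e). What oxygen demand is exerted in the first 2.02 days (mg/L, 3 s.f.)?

y_t = L₀(1 − e^(−k_d t)) = 12.4 × (1 − e^(−0.370×2.02))
= 12.4 × (1 − 0.4736) = 12.4 × 0.5264 = 6.527 mg/L.

y ≈ 6.53 mg/L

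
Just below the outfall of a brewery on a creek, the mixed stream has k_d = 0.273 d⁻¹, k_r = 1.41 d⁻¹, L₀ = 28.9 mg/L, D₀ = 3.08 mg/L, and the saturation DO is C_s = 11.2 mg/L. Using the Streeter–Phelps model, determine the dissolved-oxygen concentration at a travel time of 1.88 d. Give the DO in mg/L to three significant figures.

k_d L₀/(k_r−k_d) = 0.273×28.9/(1.41−0.273) = 7.890/1.137 = 6.939 mg/L.
e^(−k_d t) = e^(−0.273×1.880) = 0.5986; e^(−k_r t) = e^(−1.41×1.880) = 0.07059.
D = 6.939 × (0.5986 − 0.07059) + 3.08 × 0.07059 = 3.664 + 0.2174 = 3.881 mg/L.
DO = C_s − D = 11.2 − 3.881 = 7.319 mg/L.

DO ≈ 7.32 mg/L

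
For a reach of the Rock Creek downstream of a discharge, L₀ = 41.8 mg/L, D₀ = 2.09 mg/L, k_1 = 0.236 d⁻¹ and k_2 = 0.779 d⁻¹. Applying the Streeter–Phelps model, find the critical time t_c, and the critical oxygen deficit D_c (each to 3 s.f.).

t_c = [1/(k_2−k_1)] ln[(k_2/k_1)(1 − D₀(k_2−k_1)/(k_1 L₀))]
= [1/(0.779−0.236)] ln[(0.779/0.236)(1 − 2.09×0.5430/(0.236×41.8))]
= (1/0.5430) ln[3.301 × 0.8850] = 1.842 × ln(2.921) = 1.842 × 1.072 = 1.974 d.
L(t_c) = L₀ e^(−k_1 t_c) = 41.8 × 0.6276 = 26.23 mg/L, and at the critical point k_2 D_c = k_1 L, so D_c = (0.236/0.779) × 26.23 = 7.947 mg/L.

t_c ≈ 1.97 d; D_c ≈ 7.95 mg/L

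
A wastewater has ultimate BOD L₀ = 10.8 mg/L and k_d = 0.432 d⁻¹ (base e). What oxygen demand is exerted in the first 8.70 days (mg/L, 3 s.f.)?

y_t = L₀(1 − e^(−k_d t)) = 10.8 × (1 − e^(−0.432×8.70))
= 10.8 × (1 − 0.02332) = 10.8 × 0.9767 = 10.55 mg/L.

y ≈ 10.5 mg/L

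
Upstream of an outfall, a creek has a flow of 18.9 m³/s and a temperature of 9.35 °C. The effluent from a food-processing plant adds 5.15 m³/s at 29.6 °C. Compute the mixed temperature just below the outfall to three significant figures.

Flow-weighted mixing: C = (Q_r C_r + Q_w C_w)/(Q_r + Q_w)
= (18.9×9.35 + 5.15×29.6)/(18.9 + 5.15) = 329.2/24.05 = 13.69 °C.

13.7 °C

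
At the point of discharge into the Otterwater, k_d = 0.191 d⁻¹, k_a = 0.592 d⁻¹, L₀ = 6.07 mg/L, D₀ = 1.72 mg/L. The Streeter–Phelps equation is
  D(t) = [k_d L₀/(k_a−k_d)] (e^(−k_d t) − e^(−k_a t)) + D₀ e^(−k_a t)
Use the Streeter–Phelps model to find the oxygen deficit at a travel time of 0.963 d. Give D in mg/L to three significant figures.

k_d L₀/(k_a−k_d) = 0.191×6.07/(0.592−0.191) = 1.159/0.4010 = 2.891 mg/L.
e^(−k_d t) = e^(−0.191×0.9630) = 0.8320; e^(−k_a t) = e^(−0.592×0.9630) = 0.5655.
D = 2.891 × (0.8320 − 0.5655) + 1.72 × 0.5655 = 0.7706 + 0.9726 = 1.743 mg/L.

D ≈ 1.74 mg/L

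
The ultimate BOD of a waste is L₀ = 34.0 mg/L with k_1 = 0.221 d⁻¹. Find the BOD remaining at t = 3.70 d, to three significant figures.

L_t = L₀ e^(−k_1 t) = 34.0 × e^(−0.221×3.70) = 34.0 × 0.4414 = 15.01 mg/L.

L ≈ 15.0 mg/L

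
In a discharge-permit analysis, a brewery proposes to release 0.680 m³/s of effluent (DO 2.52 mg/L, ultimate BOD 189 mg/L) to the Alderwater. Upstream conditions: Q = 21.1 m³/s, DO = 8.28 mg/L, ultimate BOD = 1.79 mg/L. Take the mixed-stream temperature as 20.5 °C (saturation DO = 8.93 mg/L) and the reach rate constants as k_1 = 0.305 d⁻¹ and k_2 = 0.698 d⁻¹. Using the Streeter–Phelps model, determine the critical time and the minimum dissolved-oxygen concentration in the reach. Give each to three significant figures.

t_c ≈ 1.72 d; minimum DO ≈ 6.96 mg/L

Mixed DO = (21.1×8.28 + 0.680×2.52)/(21.1+0.680) = 176.4/21.78 = 8.100 mg/L.
Mixed L₀ = (21.1×1.79 + 0.680×189)/(21.78) = 166.3/21.78 = 7.635 mg/L.
Initial deficit D₀ = C_s − DO₀ = 8.93 − 8.100 = 0.8298 mg/L.
t_c = (1/0.3930) ln[(0.698/0.305)(1 − 0.8298×0.3930/(0.305×7.635))] = 2.545 × ln(1.968) = 1.723 d.
D_c = (0.305/0.698) × 7.635 × e^(−0.305×1.723) = 0.4370 × 7.635 × 0.5913 = 1.973 mg/L.
Minimum DO = 8.93 − 1.973 = 6.957 mg/L.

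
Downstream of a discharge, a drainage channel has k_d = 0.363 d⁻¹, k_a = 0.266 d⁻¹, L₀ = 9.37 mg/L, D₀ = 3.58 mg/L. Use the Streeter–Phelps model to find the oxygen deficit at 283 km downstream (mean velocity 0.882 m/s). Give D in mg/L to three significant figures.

Travel time t = x/v = 283 km / (0.882 m/s) = 283000 m / 0.882 m/s = 320900 s = 3.714 d.
k_d L₀/(k_a−k_d) = 0.363×9.37/(0.266−0.363) = 3.401/-0.09700 = -35.07 mg/L.
e^(−k_d t) = e^(−0.363×3.714) = 0.2597; e^(−k_a t) = e^(−0.266×3.714) = 0.3724.
D = -35.07 × (0.2597 − 0.3724) + 3.58 × 0.3724 = 3.950 + 1.333 = 5.283 mg/L.

D ≈ 5.28 mg/L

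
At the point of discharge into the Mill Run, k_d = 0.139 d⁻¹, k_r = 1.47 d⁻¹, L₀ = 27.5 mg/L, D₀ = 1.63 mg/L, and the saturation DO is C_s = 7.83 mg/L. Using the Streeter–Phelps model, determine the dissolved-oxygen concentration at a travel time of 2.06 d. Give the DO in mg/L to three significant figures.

k_d L₀/(k_r−k_d) = 0.139×27.5/(1.47−0.139) = 3.823/1.331 = 2.872 mg/L.
e^(−k_d t) = e^(−0.139×2.060) = 0.7510; e^(−k_r t) = e^(−1.47×2.060) = 0.04840.
D = 2.872 × (0.7510 − 0.04840) + 1.63 × 0.04840 = 2.018 + 0.07890 = 2.097 mg/L.
DO = C_s − D = 7.83 − 2.097 = 5.733 mg/L.

DO ≈ 5.73 mg/L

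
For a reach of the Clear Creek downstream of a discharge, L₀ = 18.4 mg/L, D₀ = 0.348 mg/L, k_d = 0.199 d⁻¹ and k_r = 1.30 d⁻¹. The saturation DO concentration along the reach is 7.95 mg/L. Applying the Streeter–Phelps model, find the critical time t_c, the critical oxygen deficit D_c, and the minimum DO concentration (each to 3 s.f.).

With k_r/k_d = 6.533 and 1 − D₀(k_r−k_d)/(k_d L₀) = 0.8954,
t_c = ln(6.533 × 0.8954) / (1.30 − 0.199) = ln(5.849) / 1.101 = 1.766/1.101 = 1.604 d.
D_c = (k_d/k_r) L₀ e^(−k_d t_c) = (0.199/1.30) × 18.4 × e^(−0.199×1.604) = 0.1531 × 18.4 × 0.7267 = 2.047 mg/L.
Minimum DO = C_s − D_c = 7.95 − 2.047 = 5.903 mg/L.

t_c ≈ 1.60 d; D_c ≈ 2.05 mg/L; min DO ≈ 5.90 mg/L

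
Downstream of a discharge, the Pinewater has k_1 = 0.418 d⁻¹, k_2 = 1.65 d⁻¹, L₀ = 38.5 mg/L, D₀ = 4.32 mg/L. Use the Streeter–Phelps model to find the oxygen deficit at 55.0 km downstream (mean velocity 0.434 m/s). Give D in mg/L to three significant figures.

D ≈ 6.30 mg/L

Travel time t = x/v = 55.0 km / (0.434 m/s) = 55000 m / 0.434 m/s = 126700 s = 1.467 d.
k_1 L₀/(k_2−k_1) = 0.418×38.5/(1.65−0.418) = 16.09/1.232 = 13.06 mg/L.
e^(−k_1 t) = e^(−0.418×1.467) = 0.5417; e^(−k_2 t) = e^(−1.65×1.467) = 0.08891.
D = 13.06 × (0.5417 − 0.08891) + 4.32 × 0.08891 = 5.914 + 0.3841 = 6.298 mg/L.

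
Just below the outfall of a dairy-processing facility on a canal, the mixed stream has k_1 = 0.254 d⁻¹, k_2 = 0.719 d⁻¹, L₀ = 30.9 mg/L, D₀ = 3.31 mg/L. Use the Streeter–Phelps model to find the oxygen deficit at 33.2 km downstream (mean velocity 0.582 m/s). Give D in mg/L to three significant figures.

Travel time t = x/v = 33.2 km / (0.582 m/s) = 33200 m / 0.582 m/s = 57040 s = 0.6602 d.
k_1 L₀/(k_2−k_1) = 0.254×30.9/(0.719−0.254) = 7.849/0.4650 = 16.88 mg/L.
e^(−k_1 t) = e^(−0.254×0.6602) = 0.8456; e^(−k_2 t) = e^(−0.719×0.6602) = 0.6221.
D = 16.88 × (0.8456 − 0.6221) + 3.31 × 0.6221 = 3.773 + 2.059 = 5.832 mg/L.

D ≈ 5.83 mg/L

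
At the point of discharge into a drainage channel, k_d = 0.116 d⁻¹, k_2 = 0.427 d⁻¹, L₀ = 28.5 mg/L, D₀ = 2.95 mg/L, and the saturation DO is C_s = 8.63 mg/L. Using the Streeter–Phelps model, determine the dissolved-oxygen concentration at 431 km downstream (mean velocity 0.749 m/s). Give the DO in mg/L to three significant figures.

Travel time t = x/v = 431 km / (0.749 m/s) = 431000 m / 0.749 m/s = 575400 s = 6.660 d.
k_d L₀/(k_2−k_d) = 0.116×28.5/(0.427−0.116) = 3.306/0.3110 = 10.63 mg/L.
e^(−k_d t) = e^(−0.116×6.660) = 0.4618; e^(−k_2 t) = e^(−0.427×6.660) = 0.05820.
D = 10.63 × (0.4618 − 0.05820) + 2.95 × 0.05820 = 4.291 + 0.1717 = 4.462 mg/L.
DO = C_s − D = 8.63 − 4.462 = 4.168 mg/L.

DO ≈ 4.17 mg/L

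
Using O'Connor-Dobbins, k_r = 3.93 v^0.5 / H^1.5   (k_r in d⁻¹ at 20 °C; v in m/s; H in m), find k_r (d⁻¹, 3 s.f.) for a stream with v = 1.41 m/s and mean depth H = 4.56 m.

k_r ≈ 0.479 d⁻¹

k_r = 3.93 × 1.41^0.5 / 4.56^1.5 = 3.93 × 1.187 / 9.737 = 0.4792 d⁻¹.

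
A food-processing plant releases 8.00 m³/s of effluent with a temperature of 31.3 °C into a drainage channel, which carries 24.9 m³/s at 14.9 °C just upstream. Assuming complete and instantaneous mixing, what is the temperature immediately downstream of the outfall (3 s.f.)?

18.9 °C

Flow-weighted mixing: C = (Q_r C_r + Q_w C_w)/(Q_r + Q_w)
= (24.9×14.9 + 8.00×31.3)/(24.9 + 8.00) = 621.4/32.90 = 18.89 °C.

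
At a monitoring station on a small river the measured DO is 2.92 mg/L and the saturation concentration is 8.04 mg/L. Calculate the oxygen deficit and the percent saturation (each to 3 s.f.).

D = C_s − C = 8.04 − 2.92 = 5.12 mg/L.
% saturation = 2.92/8.04 × 100 = 36.3 %.

D ≈ 5.12 mg/L; 36.3 % saturation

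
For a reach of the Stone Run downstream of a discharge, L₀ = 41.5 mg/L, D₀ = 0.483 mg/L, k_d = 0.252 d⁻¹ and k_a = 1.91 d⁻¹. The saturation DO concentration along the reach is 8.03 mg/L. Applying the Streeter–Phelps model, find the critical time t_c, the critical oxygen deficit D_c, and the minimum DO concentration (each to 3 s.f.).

t_c ≈ 1.17 d; D_c ≈ 4.07 mg/L; min DO ≈ 3.96 mg/L

t_c = [1/(k_a−k_d)] ln[(k_a/k_d)(1 − D₀(k_a−k_d)/(k_d L₀))]
= [1/(1.91−0.252)] ln[(1.91/0.252)(1 − 0.483×1.658/(0.252×41.5))]
= (1/1.658) ln[7.579 × 0.9234] = 0.6031 × ln(6.999) = 0.6031 × 1.946 = 1.174 d.
D_c = (k_d/k_a) L₀ e^(−k_d t_c) = (0.252/1.91) × 41.5 × e^(−0.252×1.174) = 0.1319 × 41.5 × 0.7440 = 4.074 mg/L.
Minimum DO = C_s − D_c = 8.03 − 4.074 = 3.956 mg/L.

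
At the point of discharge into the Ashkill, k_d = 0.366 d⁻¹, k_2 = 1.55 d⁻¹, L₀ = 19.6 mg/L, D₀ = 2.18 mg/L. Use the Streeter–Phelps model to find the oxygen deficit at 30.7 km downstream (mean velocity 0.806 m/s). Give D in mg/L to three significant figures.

Travel time t = x/v = 30.7 km / (0.806 m/s) = 30700 m / 0.806 m/s = 38090 s = 0.4408 d.
k_d L₀/(k_2−k_d) = 0.366×19.6/(1.55−0.366) = 7.174/1.184 = 6.059 mg/L.
e^(−k_d t) = e^(−0.366×0.4408) = 0.8510; e^(−k_2 t) = e^(−1.55×0.4408) = 0.5049.
D = 6.059 × (0.8510 − 0.5049) + 2.18 × 0.5049 = 2.097 + 1.101 = 3.197 mg/L.

D ≈ 3.20 mg/L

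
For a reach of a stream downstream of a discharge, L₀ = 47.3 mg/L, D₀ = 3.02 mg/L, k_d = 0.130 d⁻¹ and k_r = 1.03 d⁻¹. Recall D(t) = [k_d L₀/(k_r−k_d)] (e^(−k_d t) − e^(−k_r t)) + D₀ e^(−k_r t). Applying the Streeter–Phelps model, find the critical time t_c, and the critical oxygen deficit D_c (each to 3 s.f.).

t_c = [1/(k_r−k_d)] ln[(k_r/k_d)(1 − D₀(k_r−k_d)/(k_d L₀))]
= [1/(1.03−0.130)] ln[(1.03/0.130)(1 − 3.02×0.9000/(0.130×47.3))]
= (1/0.9000) ln[7.923 × 0.5580] = 1.111 × ln(4.421) = 1.111 × 1.486 = 1.651 d.
L(t_c) = L₀ e^(−k_d t_c) = 47.3 × 0.8068 = 38.16 mg/L, and at the critical point k_r D_c = k_d L, so D_c = (0.130/1.03) × 38.16 = 4.816 mg/L.

t_c ≈ 1.65 d; D_c ≈ 4.82 mg/L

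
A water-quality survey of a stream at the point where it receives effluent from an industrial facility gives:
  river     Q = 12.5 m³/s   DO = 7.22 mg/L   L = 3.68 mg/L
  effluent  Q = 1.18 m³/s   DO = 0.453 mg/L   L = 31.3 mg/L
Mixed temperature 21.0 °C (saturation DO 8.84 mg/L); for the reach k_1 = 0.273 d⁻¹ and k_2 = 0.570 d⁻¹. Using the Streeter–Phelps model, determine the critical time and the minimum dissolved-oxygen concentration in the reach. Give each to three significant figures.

t_c ≈ 0.784 d; minimum DO ≈ 6.50 mg/L

Mixed DO = (12.5×7.22 + 1.18×0.453)/(12.5+1.18) = 90.78/13.68 = 6.636 mg/L.
Mixed L₀ = (12.5×3.68 + 1.18×31.3)/(13.68) = 82.93/13.68 = 6.062 mg/L.
Initial deficit D₀ = C_s − DO₀ = 8.84 − 6.636 = 2.204 mg/L.
t_c = (1/0.2970) ln[(0.570/0.273)(1 − 2.204×0.2970/(0.273×6.062))] = 3.367 × ln(1.262) = 0.7841 d.
D_c = (0.273/0.570) × 6.062 × e^(−0.273×0.7841) = 0.4789 × 6.062 × 0.8073 = 2.344 mg/L.
Minimum DO = 8.84 − 2.344 = 6.496 mg/L.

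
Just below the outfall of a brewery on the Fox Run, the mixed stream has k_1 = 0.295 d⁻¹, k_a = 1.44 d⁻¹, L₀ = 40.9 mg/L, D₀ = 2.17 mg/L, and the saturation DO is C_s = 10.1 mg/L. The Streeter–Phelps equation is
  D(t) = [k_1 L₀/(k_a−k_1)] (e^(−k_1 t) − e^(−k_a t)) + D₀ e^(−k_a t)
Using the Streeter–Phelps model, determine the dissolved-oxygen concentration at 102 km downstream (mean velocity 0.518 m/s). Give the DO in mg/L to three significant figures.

DO ≈ 5.03 mg/L

Travel time t = x/v = 102 km / (0.518 m/s) = 102000 m / 0.518 m/s = 196900 s = 2.279 d.
k_1 L₀/(k_a−k_1) = 0.295×40.9/(1.44−0.295) = 12.07/1.145 = 10.54 mg/L.
e^(−k_1 t) = e^(−0.295×2.279) = 0.5105; e^(−k_a t) = e^(−1.44×2.279) = 0.03756.
D = 10.54 × (0.5105 − 0.03756) + 2.17 × 0.03756 = 4.984 + 0.08150 = 5.065 mg/L.
DO = C_s − D = 10.1 − 5.065 = 5.035 mg/L.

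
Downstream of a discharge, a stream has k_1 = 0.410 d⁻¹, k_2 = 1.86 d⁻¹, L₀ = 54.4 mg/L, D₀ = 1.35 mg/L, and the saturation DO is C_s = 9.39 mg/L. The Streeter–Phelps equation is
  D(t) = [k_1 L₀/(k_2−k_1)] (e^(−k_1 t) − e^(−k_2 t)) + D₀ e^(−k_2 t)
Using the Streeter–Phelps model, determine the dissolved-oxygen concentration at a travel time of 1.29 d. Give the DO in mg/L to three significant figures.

k_1 L₀/(k_2−k_1) = 0.410×54.4/(1.86−0.410) = 22.30/1.450 = 15.38 mg/L.
e^(−k_1 t) = e^(−0.410×1.290) = 0.5893; e^(−k_2 t) = e^(−1.86×1.290) = 0.09077.
D = 15.38 × (0.5893 − 0.09077) + 1.35 × 0.09077 = 7.668 + 0.1225 = 7.790 mg/L.
DO = C_s − D = 9.39 − 7.790 = 1.600 mg/L.

DO ≈ 1.60 mg/L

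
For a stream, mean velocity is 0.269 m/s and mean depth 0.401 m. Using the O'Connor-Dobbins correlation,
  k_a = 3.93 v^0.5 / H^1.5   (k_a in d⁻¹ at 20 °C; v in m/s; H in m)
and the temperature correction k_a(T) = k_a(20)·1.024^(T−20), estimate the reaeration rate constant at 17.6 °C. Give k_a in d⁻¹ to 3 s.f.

k_a(20) = 3.93 × 0.269^0.5 / 0.401^1.5 = 3.93 × 0.5187 / 0.2539 = 8.027 d⁻¹.
k_a(17.6) = 8.027 × 1.024^(17.6−20) = 8.027 × 0.9447 = 7.583 d⁻¹.

k_a ≈ 7.58 d⁻¹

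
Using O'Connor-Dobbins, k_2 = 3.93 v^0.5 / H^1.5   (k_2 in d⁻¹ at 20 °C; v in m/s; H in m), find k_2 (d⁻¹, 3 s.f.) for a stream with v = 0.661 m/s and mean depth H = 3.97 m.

k_2 = 3.93 × 0.661^0.5 / 3.97^1.5 = 3.93 × 0.8130 / 7.910 = 0.4039 d⁻¹.

k_2 ≈ 0.404 d⁻¹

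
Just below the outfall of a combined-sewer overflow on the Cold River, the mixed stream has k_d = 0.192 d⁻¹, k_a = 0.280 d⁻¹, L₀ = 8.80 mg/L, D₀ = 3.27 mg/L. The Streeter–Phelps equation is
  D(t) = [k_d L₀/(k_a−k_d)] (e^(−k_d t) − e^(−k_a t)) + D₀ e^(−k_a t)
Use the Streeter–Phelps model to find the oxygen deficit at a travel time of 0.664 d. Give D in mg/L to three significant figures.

D ≈ 3.67 mg/L

k_d L₀/(k_a−k_d) = 0.192×8.80/(0.280−0.192) = 1.690/0.08800 = 19.20 mg/L.
e^(−k_d t) = e^(−0.192×0.6640) = 0.8803; e^(−k_a t) = e^(−0.280×0.6640) = 0.8303.
D = 19.20 × (0.8803 − 0.8303) + 3.27 × 0.8303 = 0.9593 + 2.715 = 3.675 mg/L.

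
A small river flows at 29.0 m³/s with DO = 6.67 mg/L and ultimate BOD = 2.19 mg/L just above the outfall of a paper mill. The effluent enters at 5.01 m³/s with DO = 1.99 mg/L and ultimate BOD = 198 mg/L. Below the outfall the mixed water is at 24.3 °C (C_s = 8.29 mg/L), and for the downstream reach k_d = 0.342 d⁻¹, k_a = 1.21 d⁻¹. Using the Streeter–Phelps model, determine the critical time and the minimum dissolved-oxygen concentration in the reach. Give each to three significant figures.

Mixed DO = (29.0×6.67 + 5.01×1.99)/(29.0+5.01) = 203.4/34.01 = 5.981 mg/L.
Mixed L₀ = (29.0×2.19 + 5.01×198)/(34.01) = 1055/34.01 = 31.03 mg/L.
Initial deficit D₀ = C_s − DO₀ = 8.29 − 5.981 = 2.309 mg/L.
t_c = (1/0.8680) ln[(1.21/0.342)(1 − 2.309×0.8680/(0.342×31.03))] = 1.152 × ln(2.870) = 1.215 d.
D_c = (0.342/1.21) × 31.03 × e^(−0.342×1.215) = 0.2826 × 31.03 × 0.6601 = 5.790 mg/L.
Minimum DO = 8.29 − 5.790 = 2.500 mg/L.

t_c ≈ 1.21 d; minimum DO ≈ 2.50 mg/L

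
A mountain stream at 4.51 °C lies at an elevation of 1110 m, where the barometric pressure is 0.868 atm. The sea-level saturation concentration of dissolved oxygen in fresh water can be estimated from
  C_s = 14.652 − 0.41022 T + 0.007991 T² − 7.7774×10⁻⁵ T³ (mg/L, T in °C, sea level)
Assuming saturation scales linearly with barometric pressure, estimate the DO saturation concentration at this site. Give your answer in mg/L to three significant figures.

At sea level: C_s = 14.652 − 0.41022×4.51 + 0.007991×4.51² − 7.7774×10⁻⁵×4.51³ = 12.96 mg/L.
Pressure correction: C_s' = 12.96 × 0.868 = 11.25 mg/L.

C_s ≈ 11.2 mg/L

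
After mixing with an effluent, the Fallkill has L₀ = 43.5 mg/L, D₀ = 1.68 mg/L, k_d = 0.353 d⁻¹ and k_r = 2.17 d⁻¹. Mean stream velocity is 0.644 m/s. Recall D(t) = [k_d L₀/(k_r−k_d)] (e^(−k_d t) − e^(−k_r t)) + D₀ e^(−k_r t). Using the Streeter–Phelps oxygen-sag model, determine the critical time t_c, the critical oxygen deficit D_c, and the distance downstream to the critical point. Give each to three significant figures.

With k_r/k_d = 6.147 and 1 − D₀(k_r−k_d)/(k_d L₀) = 0.8012,
t_c = ln(6.147 × 0.8012) / (2.17 − 0.353) = ln(4.925) / 1.817 = 1.594/1.817 = 0.8775 d.
L(t_c) = L₀ e^(−k_d t_c) = 43.5 × 0.7336 = 31.91 mg/L, and at the critical point k_r D_c = k_d L, so D_c = (0.353/2.17) × 31.91 = 5.191 mg/L.
x_c = v t_c = 0.644 m/s × 0.8775 d × 86400 s/d = 48820 m ≈ 48.8 km.

t_c ≈ 0.877 d; D_c ≈ 5.19 mg/L; x_c ≈ 48.8 km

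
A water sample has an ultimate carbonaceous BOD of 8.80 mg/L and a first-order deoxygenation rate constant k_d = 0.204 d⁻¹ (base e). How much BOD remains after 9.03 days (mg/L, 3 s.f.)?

L_t = L₀ e^(−k_d t) = 8.80 × e^(−0.204×9.03) = 8.80 × 0.1585 = 1.395 mg/L.

L ≈ 1.39 mg/L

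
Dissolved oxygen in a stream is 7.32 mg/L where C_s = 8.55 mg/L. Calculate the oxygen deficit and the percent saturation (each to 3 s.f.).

D = C_s − C = 8.55 − 7.32 = 1.23 mg/L.
% saturation = 7.32/8.55 × 100 = 85.6 %.

D ≈ 1.23 mg/L; 85.6 % saturation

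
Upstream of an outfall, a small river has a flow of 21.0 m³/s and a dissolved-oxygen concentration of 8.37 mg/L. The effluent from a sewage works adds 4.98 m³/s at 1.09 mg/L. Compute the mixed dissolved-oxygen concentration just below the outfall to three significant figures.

Flow-weighted mixing: C = (Q_r C_r + Q_w C_w)/(Q_r + Q_w)
= (21.0×8.37 + 4.98×1.09)/(21.0 + 4.98) = 181.2/25.98 = 6.975 mg/L.

6.97 mg/L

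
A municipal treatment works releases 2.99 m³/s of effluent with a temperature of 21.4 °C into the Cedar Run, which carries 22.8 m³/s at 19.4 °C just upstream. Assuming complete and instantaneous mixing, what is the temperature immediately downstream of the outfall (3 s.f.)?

19.6 °C

Flow-weighted mixing: C = (Q_r C_r + Q_w C_w)/(Q_r + Q_w)
= (22.8×19.4 + 2.99×21.4)/(22.8 + 2.99) = 506.3/25.79 = 19.63 °C.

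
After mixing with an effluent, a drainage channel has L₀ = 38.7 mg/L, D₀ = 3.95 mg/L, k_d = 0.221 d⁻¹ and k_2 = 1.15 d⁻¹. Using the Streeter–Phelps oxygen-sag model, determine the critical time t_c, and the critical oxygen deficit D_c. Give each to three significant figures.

With k_2/k_d = 5.204 and 1 − D₀(k_2−k_d)/(k_d L₀) = 0.5709,
t_c = ln(5.204 × 0.5709) / (1.15 − 0.221) = ln(2.971) / 0.9290 = 1.089/0.9290 = 1.172 d.
L(t_c) = L₀ e^(−k_d t_c) = 38.7 × 0.7718 = 29.87 mg/L, and at the critical point k_2 D_c = k_d L, so D_c = (0.221/1.15) × 29.87 = 5.740 mg/L.

t_c ≈ 1.17 d; D_c ≈ 5.74 mg/L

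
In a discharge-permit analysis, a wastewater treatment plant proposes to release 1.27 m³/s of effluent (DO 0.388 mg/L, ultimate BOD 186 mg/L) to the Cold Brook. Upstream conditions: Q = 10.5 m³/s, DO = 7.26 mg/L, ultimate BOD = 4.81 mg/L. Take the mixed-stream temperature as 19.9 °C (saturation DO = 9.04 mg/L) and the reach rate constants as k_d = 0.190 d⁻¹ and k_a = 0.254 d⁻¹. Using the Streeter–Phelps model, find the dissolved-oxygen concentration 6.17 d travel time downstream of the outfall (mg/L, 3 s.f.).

Mixed DO = (10.5×7.26 + 1.27×0.388)/(10.5+1.27) = 76.72/11.77 = 6.519 mg/L.
Mixed L₀ = (10.5×4.81 + 1.27×186)/(11.77) = 286.7/11.77 = 24.36 mg/L.
Initial deficit D₀ = C_s − DO₀ = 9.04 − 6.519 = 2.521 mg/L.
D(6.17) = [0.190×24.36/(0.254−0.190)](e^(−0.190×6.17) − e^(−0.254×6.17)) + 2.521 e^(−0.254×6.17)
= 72.32 × (0.3097 − 0.2086) + 2.521 × 0.2086 = 7.832 mg/L.
DO = 9.04 − 7.832 = 1.208 mg/L.

DO ≈ 1.21 mg/L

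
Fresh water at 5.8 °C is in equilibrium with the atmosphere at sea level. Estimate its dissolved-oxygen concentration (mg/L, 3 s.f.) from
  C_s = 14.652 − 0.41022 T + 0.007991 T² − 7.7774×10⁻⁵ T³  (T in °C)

C_s ≈ 12.5 mg/L

C_s = 14.652 − 0.41022×5.8 + 0.007991×5.8² − 7.7774×10⁻⁵×5.8³ = 12.53 mg/L.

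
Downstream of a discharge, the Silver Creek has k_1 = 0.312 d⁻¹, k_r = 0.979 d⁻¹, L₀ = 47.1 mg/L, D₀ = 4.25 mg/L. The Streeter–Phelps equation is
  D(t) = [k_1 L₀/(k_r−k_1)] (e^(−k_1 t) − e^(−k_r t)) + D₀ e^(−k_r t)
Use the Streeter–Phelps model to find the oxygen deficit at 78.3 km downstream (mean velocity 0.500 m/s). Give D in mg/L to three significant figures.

D ≈ 9.50 mg/L

Travel time t = x/v = 78.3 km / (0.500 m/s) = 78300 m / 0.500 m/s = 156600 s = 1.812 d.
k_1 L₀/(k_r−k_1) = 0.312×47.1/(0.979−0.312) = 14.70/0.6670 = 22.03 mg/L.
e^(−k_1 t) = e^(−0.312×1.812) = 0.5681; e^(−k_r t) = e^(−0.979×1.812) = 0.1696.
D = 22.03 × (0.5681 − 0.1696) + 4.25 × 0.1696 = 8.780 + 0.7207 = 9.500 mg/L.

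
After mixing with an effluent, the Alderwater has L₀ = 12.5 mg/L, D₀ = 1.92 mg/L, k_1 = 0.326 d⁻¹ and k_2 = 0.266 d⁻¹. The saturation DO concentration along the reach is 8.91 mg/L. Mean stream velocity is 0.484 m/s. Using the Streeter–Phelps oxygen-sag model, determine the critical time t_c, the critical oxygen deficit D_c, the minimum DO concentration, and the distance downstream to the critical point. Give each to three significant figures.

At the critical point dD/dt = 0, so k_1 L₀ e^(−k_1 t) = k_2 D. Substituting D(t) from the Streeter–Phelps equation and solving for t gives
t_c = ln[(k_2/k_1)(1 − D₀(k_2−k_1)/(k_1 L₀))] / (k_2−k_1).
Here k_2−k_1 = -0.06000 d⁻¹ and 1 − D₀(k_2−k_1)/(k_1 L₀) = 1 − 1.92×-0.06000/(0.326×12.5) = 1.028, so
t_c = ln(0.8160 × 1.028) / -0.06000 = -0.1755 / -0.06000 = 2.925 d.
L(t_c) = L₀ e^(−k_1 t_c) = 12.5 × 0.3853 = 4.817 mg/L, and at the critical point k_2 D_c = k_1 L, so D_c = (0.326/0.266) × 4.817 = 5.903 mg/L.
Minimum DO = C_s − D_c = 8.91 − 5.903 = 3.007 mg/L.
x_c = v t_c = 0.484 m/s × 2.925 d × 86400 s/d = 122300 m ≈ 122 km.

t_c ≈ 2.93 d; D_c ≈ 5.90 mg/L; min DO ≈ 3.01 mg/L; x_c ≈ 122 km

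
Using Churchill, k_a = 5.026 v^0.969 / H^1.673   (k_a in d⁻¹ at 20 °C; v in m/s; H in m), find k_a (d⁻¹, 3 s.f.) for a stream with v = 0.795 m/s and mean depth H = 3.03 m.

k_a = 5.026 × 0.795^0.969 / 3.03^1.673 = 5.026 × 0.8007 / 6.389 = 0.6298 d⁻¹.

k_a ≈ 0.630 d⁻¹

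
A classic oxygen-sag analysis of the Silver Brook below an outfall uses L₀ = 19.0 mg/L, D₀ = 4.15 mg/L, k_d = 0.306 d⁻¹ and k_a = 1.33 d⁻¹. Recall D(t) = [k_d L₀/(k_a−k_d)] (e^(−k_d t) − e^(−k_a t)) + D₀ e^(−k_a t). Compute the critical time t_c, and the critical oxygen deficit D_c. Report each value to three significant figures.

t_c ≈ 0.153 d; D_c ≈ 4.17 mg/L

With k_a/k_d = 4.346 and 1 − D₀(k_a−k_d)/(k_d L₀) = 0.2691,
t_c = ln(4.346 × 0.2691) / (1.33 − 0.306) = ln(1.170) / 1.024 = 0.1566/1.024 = 0.1529 d.
D_c = (k_d/k_a) L₀ e^(−k_d t_c) = (0.306/1.33) × 19.0 × e^(−0.306×0.1529) = 0.2301 × 19.0 × 0.9543 = 4.172 mg/L.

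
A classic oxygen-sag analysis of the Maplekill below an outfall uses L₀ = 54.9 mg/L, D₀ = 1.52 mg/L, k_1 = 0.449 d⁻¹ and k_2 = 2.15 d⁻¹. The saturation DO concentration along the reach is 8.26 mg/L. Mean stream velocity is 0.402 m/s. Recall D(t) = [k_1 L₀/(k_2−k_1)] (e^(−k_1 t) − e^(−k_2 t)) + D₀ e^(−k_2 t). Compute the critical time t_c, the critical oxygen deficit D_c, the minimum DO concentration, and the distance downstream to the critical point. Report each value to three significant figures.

t_c ≈ 0.856 d; D_c ≈ 7.81 mg/L; min DO ≈ 0.452 mg/L; x_c ≈ 29.7 km

t_c = [1/(k_2−k_1)] ln[(k_2/k_1)(1 − D₀(k_2−k_1)/(k_1 L₀))]
= [1/(2.15−0.449)] ln[(2.15/0.449)(1 − 1.52×1.701/(0.449×54.9))]
= (1/1.701) ln[4.788 × 0.8951] = 0.5879 × ln(4.286) = 0.5879 × 1.455 = 0.8556 d.
D_c = (k_1/k_2) L₀ e^(−k_1 t_c) = (0.449/2.15) × 54.9 × e^(−0.449×0.8556) = 0.2088 × 54.9 × 0.6810 = 7.808 mg/L.
Minimum DO = C_s − D_c = 8.26 − 7.808 = 0.4520 mg/L.
x_c = v t_c = 0.402 m/s × 0.8556 d × 86400 s/d = 29720 m ≈ 29.7 km.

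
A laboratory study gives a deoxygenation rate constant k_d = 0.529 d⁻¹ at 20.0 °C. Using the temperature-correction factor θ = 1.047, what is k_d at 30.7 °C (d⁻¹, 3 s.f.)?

k_d ≈ 0.865 d⁻¹

k_d(T₂) = k_d(T₁) · θ^(T₂−T₁) = 0.529 × 1.047^(30.7−20.0)
= 0.529 × 1.047^10.7 = 0.529 × 1.635 = 0.8647 d⁻¹.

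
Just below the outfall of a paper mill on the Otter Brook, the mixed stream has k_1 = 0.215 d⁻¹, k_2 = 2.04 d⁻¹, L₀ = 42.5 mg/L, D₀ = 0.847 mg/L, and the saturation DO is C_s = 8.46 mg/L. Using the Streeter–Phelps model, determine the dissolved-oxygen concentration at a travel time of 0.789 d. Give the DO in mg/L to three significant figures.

DO ≈ 5.07 mg/L

k_1 L₀/(k_2−k_1) = 0.215×42.5/(2.04−0.215) = 9.137/1.825 = 5.007 mg/L.
e^(−k_1 t) = e^(−0.215×0.7890) = 0.8440; e^(−k_2 t) = e^(−2.04×0.7890) = 0.2000.
D = 5.007 × (0.8440 − 0.2000) + 0.847 × 0.2000 = 3.224 + 0.1694 = 3.394 mg/L.
DO = C_s − D = 8.46 − 3.394 = 5.066 mg/L.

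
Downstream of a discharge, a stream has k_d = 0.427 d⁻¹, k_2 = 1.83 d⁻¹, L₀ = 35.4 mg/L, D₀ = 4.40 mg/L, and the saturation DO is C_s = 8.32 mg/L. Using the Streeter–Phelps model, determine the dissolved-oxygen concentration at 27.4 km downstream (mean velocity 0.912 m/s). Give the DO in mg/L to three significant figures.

DO ≈ 2.41 mg/L

Travel time t = x/v = 27.4 km / (0.912 m/s) = 27400 m / 0.912 m/s = 30040 s = 0.3477 d.
k_d L₀/(k_2−k_d) = 0.427×35.4/(1.83−0.427) = 15.12/1.403 = 10.77 mg/L.
e^(−k_d t) = e^(−0.427×0.3477) = 0.8620; e^(−k_2 t) = e^(−1.83×0.3477) = 0.5292.
D = 10.77 × (0.8620 − 0.5292) + 4.40 × 0.5292 = 3.585 + 2.329 = 5.914 mg/L.
DO = C_s − D = 8.32 − 5.914 = 2.406 mg/L.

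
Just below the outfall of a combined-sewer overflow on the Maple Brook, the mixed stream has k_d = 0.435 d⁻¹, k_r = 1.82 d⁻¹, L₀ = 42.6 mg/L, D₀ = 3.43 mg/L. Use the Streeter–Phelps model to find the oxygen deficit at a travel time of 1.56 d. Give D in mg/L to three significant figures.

k_d L₀/(k_r−k_d) = 0.435×42.6/(1.82−0.435) = 18.53/1.385 = 13.38 mg/L.
e^(−k_d t) = e^(−0.435×1.560) = 0.5073; e^(−k_r t) = e^(−1.82×1.560) = 0.05847.
D = 13.38 × (0.5073 − 0.05847) + 3.43 × 0.05847 = 6.006 + 0.2006 = 6.206 mg/L.

D ≈ 6.21 mg/L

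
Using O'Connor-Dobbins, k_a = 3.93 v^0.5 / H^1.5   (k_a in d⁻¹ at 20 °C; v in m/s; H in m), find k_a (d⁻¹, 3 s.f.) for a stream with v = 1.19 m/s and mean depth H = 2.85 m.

k_a ≈ 0.891 d⁻¹

k_a = 3.93 × 1.19^0.5 / 2.85^1.5 = 3.93 × 1.091 / 4.811 = 0.8910 d⁻¹.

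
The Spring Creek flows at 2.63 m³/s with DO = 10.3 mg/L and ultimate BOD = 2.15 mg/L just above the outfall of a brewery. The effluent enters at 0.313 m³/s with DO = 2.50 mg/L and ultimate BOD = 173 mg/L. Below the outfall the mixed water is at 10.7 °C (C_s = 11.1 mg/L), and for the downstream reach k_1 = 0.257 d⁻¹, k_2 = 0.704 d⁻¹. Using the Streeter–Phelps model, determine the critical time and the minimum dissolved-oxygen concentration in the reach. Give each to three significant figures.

Mixed DO = (2.63×10.3 + 0.313×2.50)/(2.63+0.313) = 27.87/2.943 = 9.470 mg/L.
Mixed L₀ = (2.63×2.15 + 0.313×173)/(2.943) = 59.80/2.943 = 20.32 mg/L.
Initial deficit D₀ = C_s − DO₀ = 11.1 − 9.470 = 1.630 mg/L.
t_c = (1/0.4470) ln[(0.704/0.257)(1 − 1.630×0.4470/(0.257×20.32))] = 2.237 × ln(2.357) = 1.918 d.
D_c = (0.257/0.704) × 20.32 × e^(−0.257×1.918) = 0.3651 × 20.32 × 0.6108 = 4.531 mg/L.
Minimum DO = 11.1 − 4.531 = 6.569 mg/L.

t_c ≈ 1.92 d; minimum DO ≈ 6.57 mg/L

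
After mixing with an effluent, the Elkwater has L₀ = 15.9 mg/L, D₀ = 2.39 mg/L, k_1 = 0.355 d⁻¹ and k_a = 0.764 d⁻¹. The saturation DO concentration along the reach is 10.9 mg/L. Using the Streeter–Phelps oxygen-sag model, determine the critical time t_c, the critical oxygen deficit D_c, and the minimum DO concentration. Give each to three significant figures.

t_c ≈ 1.41 d; D_c ≈ 4.48 mg/L; min DO ≈ 6.42 mg/L

t_c = [1/(k_a−k_1)] ln[(k_a/k_1)(1 − D₀(k_a−k_1)/(k_1 L₀))]
= [1/(0.764−0.355)] ln[(0.764/0.355)(1 − 2.39×0.4090/(0.355×15.9))]
= (1/0.4090) ln[2.152 × 0.8268] = 2.445 × ln(1.779) = 2.445 × 0.5763 = 1.409 d.
L(t_c) = L₀ e^(−k_1 t_c) = 15.9 × 0.6064 = 9.642 mg/L, and at the critical point k_a D_c = k_1 L, so D_c = (0.355/0.764) × 9.642 = 4.480 mg/L.
Minimum DO = C_s − D_c = 10.9 − 4.480 = 6.420 mg/L.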